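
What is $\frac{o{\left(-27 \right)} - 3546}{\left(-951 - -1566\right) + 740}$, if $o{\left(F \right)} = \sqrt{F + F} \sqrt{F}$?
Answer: $- \frac{3546}{1355} - \frac{27 \sqrt{2}}{1355} \approx -2.6452$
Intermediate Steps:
$o{\left(F \right)} = F \sqrt{2}$ ($o{\left(F \right)} = \sqrt{2 F} \sqrt{F} = \sqrt{2} \sqrt{F} \sqrt{F} = F \sqrt{2}$)
$\frac{o{\left(-27 \right)} - 3546}{\left(-951 - -1566\right) + 740} = \frac{- 27 \sqrt{2} - 3546}{\left(-951 - -1566\right) + 740} = \frac{-3546 - 27 \sqrt{2}}{\left(-951 + 1566\right) + 740} = \frac{-3546 - 27 \sqrt{2}}{615 + 740} = \frac{-3546 - 27 \sqrt{2}}{1355} = \left(-3546 - 27 \sqrt{2}\right) \frac{1}{1355} = - \frac{3546}{1355} - \frac{27 \sqrt{2}}{1355}$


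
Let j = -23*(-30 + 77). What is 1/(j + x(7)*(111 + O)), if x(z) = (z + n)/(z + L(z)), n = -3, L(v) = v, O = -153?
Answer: -1/1093 ≈ -0.00091491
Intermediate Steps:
j = -1081 (j = -23*47 = -1081)
x(z) = (-3 + z)/(2*z) (x(z) = (z - 3)/(z + z) = (-3 + z)/((2*z)) = (-3 + z)*(1/(2*z)) = (-3 + z)/(2*z))
1/(j + x(7)*(111 + O)) = 1/(-1081 + ((½)*(-3 + 7)/7)*(111 - 153)) = 1/(-1081 + ((½)*(⅐)*4)*(-42)) = 1/(-1081 + (2/7)*(-42)) = 1/(-1081 - 12) = 1/(-1093) = -1/1093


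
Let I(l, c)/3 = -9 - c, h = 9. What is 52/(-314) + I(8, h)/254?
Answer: -7541/19939 ≈ -0.37820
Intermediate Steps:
I(l, c) = -27 - 3*c (I(l, c) = 3*(-9 - c) = -27 - 3*c)
52/(-314) + I(8, h)/254 = 52/(-314) + (-27 - 3*9)/254 = 52*(-1/314) + (-27 - 27)*(1/254) = -26/157 - 54*1/254 = -26/157 - 27/127 = -7541/19939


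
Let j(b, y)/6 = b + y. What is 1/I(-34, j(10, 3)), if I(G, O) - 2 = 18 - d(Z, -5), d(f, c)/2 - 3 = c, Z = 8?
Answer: 1/24 ≈ 0.041667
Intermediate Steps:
j(b, y) = 6*b + 6*y (j(b, y) = 6*(b + y) = 6*b + 6*y)
d(f, c) = 6 + 2*c
I(G, O) = 24 (I(G, O) = 2 + (18 - (6 + 2*(-5))) = 2 + (18 - (6 - 10)) = 2 + (18 - 1*(-4)) = 2 + (18 + 4) = 2 + 22 = 24)
1/I(-34, j(10, 3)) = 1/24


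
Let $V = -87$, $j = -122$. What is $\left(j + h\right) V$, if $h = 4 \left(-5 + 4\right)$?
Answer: $10962$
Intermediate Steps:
$h = -4$ ($h = 4 \left(-1\right) = -4$)
$\left(j + h\right) V = \left(-122 - 4\right) \left(-87\right) = \left(-126\right) \left(-87\right) = 10962$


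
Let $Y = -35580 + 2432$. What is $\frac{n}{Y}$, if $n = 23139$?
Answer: $- \frac{23139}{33148} \approx -0.69805$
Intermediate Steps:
$Y = -33148$
$\frac{n}{Y} = \frac{23139}{-33148} = 23139 \left(- \frac{1}{33148}\right) = - \frac{23139}{33148}$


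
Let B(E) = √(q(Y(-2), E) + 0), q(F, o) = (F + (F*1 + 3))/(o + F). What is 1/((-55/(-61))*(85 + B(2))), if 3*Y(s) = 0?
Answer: 2074/158917 - 61*√6/794585 ≈ 0.012863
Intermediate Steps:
Y(s) = 0 (Y(s) = (⅓)*0 = 0)
q(F, o) = (3 + 2*F)/(F + o) (q(F, o) = (F + (F + 3))/(F + o) = (F + (3 + F))/(F + o) = (3 + 2*F)/(F + o))
B(E) = √3*√(1/E) (B(E) = √((3 + 2*0)/(0 + E) + 0) = √((3 + 0)/E + 0) = √(3/E + 0) = √(3/E) = √3*√(1/E))
1/((-55/(-61))*(85 + B(2))) = 1/((-55/(-61))*(85 + √3*√(1/2))) = 1/((-55*(-1/61))*(85 + √3*√(½))) = 1/(55*(85 + √3*(√2/2))/61) = 1/(55*(85 + √6/2)/61) = 1/(4675/61 + 55*√6/122)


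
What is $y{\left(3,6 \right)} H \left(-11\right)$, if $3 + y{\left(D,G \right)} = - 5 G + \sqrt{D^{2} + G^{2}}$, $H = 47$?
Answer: $17061 - 1551 \sqrt{5} \approx 13593.0$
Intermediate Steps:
$y{\left(D,G \right)} = -3 + \sqrt{D^{2} + G^{2}} - 5 G$ ($y{\left(D,G \right)} = -3 - \left(- \sqrt{D^{2} + G^{2}} + 5 G\right) = -3 + \sqrt{D^{2} + G^{2}} - 5 G$)
$y{\left(3,6 \right)} H \left(-11\right) = \left(-3 + \sqrt{3^{2} + 6^{2}} - 30\right) 47 \left(-11\right) = \left(-3 + \sqrt{9 + 36} - 30\right) 47 \left(-11\right) = \left(-3 + \sqrt{45} - 30\right) 47 \left(-11\right) = \left(-3 + 3 \sqrt{5} - 30\right) 47 \left(-11\right) = \left(-33 + 3 \sqrt{5}\right) 47 \left(-11\right) = \left(-1551 + 141 \sqrt{5}\right) \left(-11\right) = 17061 - 1551 \sqrt{5}$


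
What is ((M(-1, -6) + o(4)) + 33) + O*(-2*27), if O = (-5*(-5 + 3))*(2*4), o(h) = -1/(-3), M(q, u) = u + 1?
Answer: -12875/3 ≈ -4291.7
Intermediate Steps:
M(q, u) = 1 + u
o(h) = 1/3 (o(h) = -1*(-1/3) = 1/3)
O = 80 (O = -5*(-2)*8 = 10*8 = 80)
((M(-1, -6) + o(4)) + 33) + O*(-2*27) = (((1 - 6) + 1/3) + 33) + 80*(-2*27) = ((-5 + 1/3) + 33) + 80*(-54) = (-14/3 + 33) - 4320 = 85/3 - 4320 = -12875/3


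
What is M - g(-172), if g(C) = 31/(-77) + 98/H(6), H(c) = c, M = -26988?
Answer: -6237908/231 ≈ -27004.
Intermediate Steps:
g(C) = 3680/231 (g(C) = 31/(-77) + 98/6 = 31*(-1/77) + 98*(⅙) = -31/77 + 49/3 = 3680/231)
M - g(-172) = -26988 - 1*3680/231 = -26988 - 3680/231 = -6237908/231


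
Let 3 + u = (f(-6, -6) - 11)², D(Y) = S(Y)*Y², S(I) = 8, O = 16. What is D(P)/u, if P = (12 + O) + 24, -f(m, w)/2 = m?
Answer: -10816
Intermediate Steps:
f(m, w) = -2*m
P = 52 (P = (12 + 16) + 24 = 28 + 24 = 52)
D(Y) = 8*Y²
u = -2 (u = -3 + (-2*(-6) - 11)² = -3 + (12 - 11)² = -3 + 1² = -3 + 1 = -2)
D(P)/u = (8*52²)/(-2) = (8*2704)*(-½) = 21632*(-½) = -10816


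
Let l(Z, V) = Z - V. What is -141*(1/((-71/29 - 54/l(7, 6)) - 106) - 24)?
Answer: 15946113/4711 ≈ 3384.9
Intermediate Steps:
-141*(1/((-71/29 - 54/l(7, 6)) - 106) - 24) = -141*(1/((-71/29 - 54/(7 - 1*6)) - 106) - 24) = -141*(1/((-71*1/29 - 54/(7 - 6)) - 106) - 24) = -141*(1/((-71/29 - 54/1) - 106) - 24) = -141*(1/((-71/29 - 54*1) - 106) - 24) = -141*(1/((-71/29 - 54) - 106) - 24) = -141*(1/(-1637/29 - 106) - 24) = -141*(1/(-4711/29) - 24) = -141*(-29/4711 - 24) = -141*(-113093/4711) = 15946113/4711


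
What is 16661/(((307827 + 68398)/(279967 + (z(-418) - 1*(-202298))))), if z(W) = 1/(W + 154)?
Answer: 2121244514899/99323400 ≈ 21357.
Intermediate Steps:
z(W) = 1/(154 + W)
16661/(((307827 + 68398)/(279967 + (z(-418) - 1*(-202298))))) = 16661/(((307827 + 68398)/(279967 + (1/(154 - 418) - 1*(-202298))))) = 16661/((376225/(279967 + (1/(-264) + 202298)))) = 16661/((376225/(279967 + (-1/264 + 202298)))) = 16661/((376225/(279967 + 53406671/264))) = 16661/((376225/(127317959/264))) = 16661/((376225*(264/127317959))) = 16661/(99323400/127317959) = 16661*(127317959/99323400) = 2121244514899/99323400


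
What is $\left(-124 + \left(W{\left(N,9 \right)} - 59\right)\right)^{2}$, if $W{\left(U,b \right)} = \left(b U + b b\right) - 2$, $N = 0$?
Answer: $10816$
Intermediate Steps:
$W{\left(U,b \right)} = -2 + b^{2} + U b$ ($W{\left(U,b \right)} = \left(U b + b^{2}\right) - 2 = \left(b^{2} + U b\right) - 2 = -2 + b^{2} + U b$)
$\left(-124 + \left(W{\left(N,9 \right)} - 59\right)\right)^{2} = \left(-124 + \left(\left(-2 + 9^{2} + 0 \cdot 9\right) - 59\right)\right)^{2} = \left(-124 + \left(\left(-2 + 81 + 0\right) - 59\right)\right)^{2} = \left(-124 + \left(79 - 59\right)\right)^{2} = \left(-124 + 20\right)^{2} = \left(-104\right)^{2} = 10816$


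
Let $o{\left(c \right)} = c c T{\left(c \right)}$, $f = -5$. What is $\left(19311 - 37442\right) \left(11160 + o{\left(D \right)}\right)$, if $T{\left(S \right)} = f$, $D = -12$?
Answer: $-189287640$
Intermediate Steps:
$T{\left(S \right)} = -5$
$o{\left(c \right)} = - 5 c^{2}$ ($o{\left(c \right)} = c c \left(-5\right) = c^{2} \left(-5\right) = - 5 c^{2}$)
$\left(19311 - 37442\right) \left(11160 + o{\left(D \right)}\right) = \left(19311 - 37442\right) \left(11160 - 5 \left(-12\right)^{2}\right) = - 18131 \left(11160 - 720\right) = \left(-18131\right) 10440 = -189287640$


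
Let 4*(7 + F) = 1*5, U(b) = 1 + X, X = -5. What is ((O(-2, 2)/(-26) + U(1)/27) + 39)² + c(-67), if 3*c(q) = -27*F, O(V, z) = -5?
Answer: 194188972/123201 ≈ 1576.2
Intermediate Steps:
U(b) = -4 (U(b) = 1 - 5 = -4)
F = -23/4 (F = -7 + (1*5)/4 = -7 + (¼)*5 = -7 + 5/4 = -23/4 ≈ -5.7500)
c(q) = 207/4 (c(q) = (-27*(-23/4))/3 = (⅓)*(621/4) = 207/4)
((O(-2, 2)/(-26) + U(1)/27) + 39)² + c(-67) = ((-5/(-26) - 4/27) + 39)² + 207/4 = ((-5*(-1/26) - 4*1/27) + 39)² + 207/4 = ((5/26 - 4/27) + 39)² + 207/4 = (31/702 + 39)² + 207/4 = (27409/702)² + 207/4 = 751253281/492804 + 207/4 = 194188972/123201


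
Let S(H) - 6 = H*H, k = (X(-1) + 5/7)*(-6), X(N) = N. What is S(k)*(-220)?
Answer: -96360/49 ≈ -1966.5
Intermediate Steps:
k = 12/7 (k = (-1 + 5/7)*(-6) = -2/7*(-6) = 12/7 ≈ 1.7143)
S(H) = 6 + H² (S(H) = 6 + H*H = 6 + H²)
S(k)*(-220) = (6 + (12/7)²)*(-220) = (6 + 144/49)*(-220) = (438/49)*(-220) = -96360/49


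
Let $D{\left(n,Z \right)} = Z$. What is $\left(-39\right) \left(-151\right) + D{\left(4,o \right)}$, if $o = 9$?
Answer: $5898$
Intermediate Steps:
$\left(-39\right) \left(-151\right) + D{\left(4,o \right)} = \left(-39\right) \left(-151\right) + 9 = 5889 + 9 = 5898$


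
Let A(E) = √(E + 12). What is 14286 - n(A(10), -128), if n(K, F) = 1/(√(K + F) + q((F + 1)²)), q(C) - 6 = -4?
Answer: 14286 - 1/(2 + I*√(128 - √22)) ≈ 14286.0 + 0.087224*I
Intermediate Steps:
A(E) = √(12 + E)
q(C) = 2 (q(C) = 6 - 4 = 2)
n(K, F) = 1/(2 + √(F + K)) (n(K, F) = 1/(√(K + F) + 2) = 1/(√(F + K) + 2) = 1/(2 + √(F + K)))
14286 - n(A(10), -128) = 14286 - 1/(2 + √(-128 + √(12 + 10))) = 14286 - 1/(2 + √(-128 + √22))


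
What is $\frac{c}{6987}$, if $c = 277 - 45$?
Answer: $\frac{232}{6987} \approx 0.033204$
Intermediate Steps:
$c = 232$
$\frac{c}{6987} = \frac{232}{6987}$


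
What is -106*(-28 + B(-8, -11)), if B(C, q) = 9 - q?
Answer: 848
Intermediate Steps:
-106*(-28 + B(-8, -11)) = -106*(-28 + (9 - 1*(-11))) = -106*(-28 + (9 + 11)) = -106*(-28 + 20) = -106*(-8) = 848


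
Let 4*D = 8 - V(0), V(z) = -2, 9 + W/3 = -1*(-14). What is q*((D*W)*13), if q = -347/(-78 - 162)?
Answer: 22555/32 ≈ 704.84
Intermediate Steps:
W = 15 (W = -27 + 3*(-1*(-14)) = -27 + 3*14 = -27 + 42 = 15)
D = 5/2 (D = (8 - 1*(-2))/4 = (8 + 2)/4 = (1/4)*10 = 5/2 ≈ 2.5000)
q = 347/240 (q = -347/(-240) = -347*(-1/240) = 347/240 ≈ 1.4458)
q*((D*W)*13) = 347*(((5/2)*15)*13)/240 = 347*((75/2)*13)/240 = (347/240)*(975/2) = 22555/32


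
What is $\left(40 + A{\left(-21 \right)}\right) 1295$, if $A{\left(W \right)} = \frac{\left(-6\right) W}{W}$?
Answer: $44030$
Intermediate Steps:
$A{\left(W \right)} = -6$
$\left(40 + A{\left(-21 \right)}\right) 1295 = \left(40 - 6\right) 1295 = 34 \cdot 1295 = 44030$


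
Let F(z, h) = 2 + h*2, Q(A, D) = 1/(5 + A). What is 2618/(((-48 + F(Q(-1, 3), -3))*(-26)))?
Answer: 1309/676 ≈ 1.9364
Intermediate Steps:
F(z, h) = 2 + 2*h
2618/(((-48 + F(Q(-1, 3), -3))*(-26))) = 2618/(((-48 + (2 + 2*(-3)))*(-26))) = 2618/(((-48 + (2 - 6))*(-26))) = 2618/(((-48 - 4)*(-26))) = 2618/((-52*(-26))) = 2618/1352 = 2618*(1/1352) = 1309/676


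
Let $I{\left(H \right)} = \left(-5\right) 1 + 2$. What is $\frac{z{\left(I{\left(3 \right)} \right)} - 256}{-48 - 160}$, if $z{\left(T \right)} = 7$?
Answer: $\frac{249}{208} \approx 1.1971$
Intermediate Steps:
$I{\left(H \right)} = -3$ ($I{\left(H \right)} = -5 + 2 = -3$)
$\frac{z{\left(I{\left(3 \right)} \right)} - 256}{-48 - 160} = \frac{7 - 256}{-48 - 160} = - \frac{249}{-208} = \left(-249\right) \left(- \frac{1}{208}\right) = \frac{249}{208}$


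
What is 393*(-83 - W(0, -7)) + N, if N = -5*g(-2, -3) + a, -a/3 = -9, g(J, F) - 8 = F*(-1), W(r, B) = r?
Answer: -32647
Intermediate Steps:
g(J, F) = 8 - F (g(J, F) = 8 + F*(-1) = 8 - F)
a = 27 (a = -3*(-9) = 27)
N = -28 (N = -5*(8 - 1*(-3)) + 27 = -5*(8 + 3) + 27 = -5*11 + 27 = -55 + 27 = -28)
393*(-83 - W(0, -7)) + N = 393*(-83 - 1*0) - 28 = 393*(-83 + 0) - 28 = 393*(-83) - 28 = -32619 - 28 = -32647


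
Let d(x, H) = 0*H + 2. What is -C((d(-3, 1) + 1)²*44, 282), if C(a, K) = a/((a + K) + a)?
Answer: -66/179 ≈ -0.36872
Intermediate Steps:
d(x, H) = 2 (d(x, H) = 0 + 2 = 2)
C(a, K) = a/(K + 2*a) (C(a, K) = a/((K + a) + a) = a/(K + 2*a))
-C((d(-3, 1) + 1)²*44, 282) = -(2 + 1)²*44/(282 + 2*((2 + 1)²*44)) = -3²*44/(282 + 2*(3²*44)) = -9*44/(282 + 2*(9*44)) = -396/(282 + 2*396) = -396/(282 + 792) = -396/1074 = -1*66/179 = -66/179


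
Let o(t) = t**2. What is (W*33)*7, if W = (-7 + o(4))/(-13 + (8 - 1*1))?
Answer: -693/2 ≈ -346.50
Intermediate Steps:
W = -3/2 (W = (-7 + 4**2)/(-13 + (8 - 1*1)) = (-7 + 16)/(-13 + (8 - 1)) = 9/(-13 + 7) = 9/(-6) = 9*(-1/6) = -3/2 ≈ -1.5000)
(W*33)*7 = -3/2*33*7 = -99/2*7 = -693/2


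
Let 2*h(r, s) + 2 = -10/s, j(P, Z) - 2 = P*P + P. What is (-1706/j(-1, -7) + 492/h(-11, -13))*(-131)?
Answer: 432955/2 ≈ 2.1648e+5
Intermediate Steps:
j(P, Z) = 2 + P + P² (j(P, Z) = 2 + (P*P + P) = 2 + (P² + P) = 2 + (P + P²) = 2 + P + P²)
h(r, s) = -1 - 5/s (h(r, s) = -1 + (-10/s)/2 = -1 - 5/s)
(-1706/j(-1, -7) + 492/h(-11, -13))*(-131) = (-1706/(2 - 1 + (-1)²) + 492/(((-5 - 1*(-13))/(-13))))*(-131) = (-1706/(2 - 1 + 1) + 492/((-(-5 + 13)/13)))*(-131) = (-1706/2 + 492/((-1/13*8)))*(-131) = (-1706*½ + 492/(-8/13))*(-131) = (-853 + 492*(-13/8))*(-131) = (-853 - 1599/2)*(-131) = -3305/2*(-131) = 432955/2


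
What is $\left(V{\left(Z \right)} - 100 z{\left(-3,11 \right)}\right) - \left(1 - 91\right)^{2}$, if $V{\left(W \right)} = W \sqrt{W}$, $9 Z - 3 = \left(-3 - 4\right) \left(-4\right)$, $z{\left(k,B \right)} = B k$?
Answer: $-4800 + \frac{31 \sqrt{31}}{27} \approx -4793.6$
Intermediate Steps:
$Z = \frac{31}{9}$ ($Z = \frac{1}{3} + \frac{\left(-3 - 4\right) \left(-4\right)}{9} = \frac{1}{3} + \frac{\left(-7\right) \left(-4\right)}{9} = \frac{1}{3} + \frac{1}{9} \cdot 28 = \frac{1}{3} + \frac{28}{9} = \frac{31}{9} \approx 3.4444$)
$V{\left(W \right)} = W^{\frac{3}{2}}$
$\left(V{\left(Z \right)} - 100 z{\left(-3,11 \right)}\right) - \left(1 - 91\right)^{2} = \left(\left(\frac{31}{9}\right)^{\frac{3}{2}} - 100 \cdot 11 \left(-3\right)\right) - \left(1 - 91\right)^{2} = \left(\frac{31 \sqrt{31}}{27} - -3300\right) - \left(-90\right)^{2} = \left(\frac{31 \sqrt{31}}{27} + 3300\right) - 8100 = \left(3300 + \frac{31 \sqrt{31}}{27}\right) - 8100 = -4800 + \frac{31 \sqrt{31}}{27}$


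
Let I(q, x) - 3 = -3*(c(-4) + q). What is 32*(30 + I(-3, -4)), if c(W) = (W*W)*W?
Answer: 7488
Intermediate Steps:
c(W) = W³ (c(W) = W²*W = W³)
I(q, x) = 195 - 3*q (I(q, x) = 3 - 3*((-4)³ + q) = 3 - 3*(-64 + q) = 3 + (192 - 3*q) = 195 - 3*q)
32*(30 + I(-3, -4)) = 32*(30 + (195 - 3*(-3))) = 32*(30 + (195 + 9)) = 32*(30 + 204) = 32*234 = 7488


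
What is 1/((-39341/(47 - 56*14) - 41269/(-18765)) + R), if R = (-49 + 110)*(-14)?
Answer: -13829805/11042004352 ≈ -0.0012525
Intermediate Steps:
R = -854 (R = 61*(-14) = -854)
1/((-39341/(47 - 56*14) - 41269/(-18765)) + R) = 1/((-39341/(47 - 56*14) - 41269/(-18765)) - 854) = 1/((-39341/(47 - 784) - 41269*(-1/18765)) - 854) = 1/((-39341/(-737) + 41269/18765) - 854) = 1/((-39341*(-1/737) + 41269/18765) - 854) = 1/((39341/737 + 41269/18765) - 854) = 1/(768649118/13829805 - 854) = 1/(-11042004352/13829805) = -13829805/11042004352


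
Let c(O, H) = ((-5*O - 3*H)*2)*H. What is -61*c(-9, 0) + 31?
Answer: 31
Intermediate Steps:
c(O, H) = H*(-10*O - 6*H) (c(O, H) = (-10*O - 6*H)*H = H*(-10*O - 6*H))
-61*c(-9, 0) + 31 = -(-122)*0*(3*0 + 5*(-9)) + 31 = -(-122)*0*(0 - 45) + 31 = -(-122)*0*(-45) + 31 = -61*0 + 31 = 0 + 31 = 31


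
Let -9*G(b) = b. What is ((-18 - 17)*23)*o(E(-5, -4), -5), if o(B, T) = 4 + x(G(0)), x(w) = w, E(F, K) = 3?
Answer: -3220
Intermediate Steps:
G(b) = -b/9
o(B, T) = 4 (o(B, T) = 4 - 1/9*0 = 4 + 0 = 4)
((-18 - 17)*23)*o(E(-5, -4), -5) = ((-18 - 17)*23)*4 = -35*23*4 = -805*4 = -3220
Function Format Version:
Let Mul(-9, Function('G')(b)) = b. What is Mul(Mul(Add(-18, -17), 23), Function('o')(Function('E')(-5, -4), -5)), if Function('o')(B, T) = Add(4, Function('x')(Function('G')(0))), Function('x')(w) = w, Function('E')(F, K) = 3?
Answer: -3220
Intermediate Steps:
Function('G')(b) = Mul(Rational(-1, 9), b)
Function('o')(B, T) = 4 (Function('o')(B, T) = Add(4, Mul(Rational(-1, 9), 0)) = Add(4, 0) = 4)
Mul(Mul(Add(-18, -17), 23), Function('o')(Function('E')(-5, -4), -5)) = Mul(Mul(Add(-18, -17), 23), 4) = Mul(Mul(-35, 23), 4) = Mul(-805, 4) = -3220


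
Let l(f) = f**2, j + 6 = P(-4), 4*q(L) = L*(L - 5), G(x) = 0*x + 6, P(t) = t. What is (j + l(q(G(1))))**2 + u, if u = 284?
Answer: 5505/16 ≈ 344.06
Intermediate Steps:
G(x) = 6 (G(x) = 0 + 6 = 6)
q(L) = L*(-5 + L)/4 (q(L) = (L*(L - 5))/4 = (L*(-5 + L))/4 = L*(-5 + L)/4)
j = -10 (j = -6 - 4 = -10)
(j + l(q(G(1))))**2 + u = (-10 + ((1/4)*6*(-5 + 6))**2)**2 + 284 = (-10 + ((1/4)*6*1)**2)**2 + 284 = (-10 + (3/2)**2)**2 + 284 = (-10 + 9/4)**2 + 284 = (-31/4)**2 + 284 = 961/16 + 284 = 5505/16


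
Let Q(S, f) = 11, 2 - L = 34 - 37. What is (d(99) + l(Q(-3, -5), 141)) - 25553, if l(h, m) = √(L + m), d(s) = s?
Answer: -25454 + √146 ≈ -25442.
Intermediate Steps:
L = 5 (L = 2 - (34 - 37) = 2 - 1*(-3) = 2 + 3 = 5)
l(h, m) = √(5 + m)
(d(99) + l(Q(-3, -5), 141)) - 25553 = (99 + √(5 + 141)) - 25553 = (99 + √146) - 25553 = -25454 + √146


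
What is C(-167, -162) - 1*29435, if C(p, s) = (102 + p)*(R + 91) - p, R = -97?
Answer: -28878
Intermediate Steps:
C(p, s) = -612 - 7*p (C(p, s) = (102 + p)*(-97 + 91) - p = (102 + p)*(-6) - p = (-612 - 6*p) - p = -612 - 7*p)
C(-167, -162) - 1*29435 = (-612 - 7*(-167)) - 1*29435 = (-612 + 1169) - 29435 = 557 - 29435 = -28878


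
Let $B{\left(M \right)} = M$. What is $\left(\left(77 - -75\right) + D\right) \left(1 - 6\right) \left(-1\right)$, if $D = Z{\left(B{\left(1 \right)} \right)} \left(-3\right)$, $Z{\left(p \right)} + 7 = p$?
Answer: $850$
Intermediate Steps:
$Z{\left(p \right)} = -7 + p$
$D = 18$ ($D = \left(-7 + 1\right) \left(-3\right) = \left(-6\right) \left(-3\right) = 18$)
$\left(\left(77 - -75\right) + D\right) \left(1 - 6\right) \left(-1\right) = \left(\left(77 - -75\right) + 18\right) \left(1 - 6\right) \left(-1\right) = \left(\left(77 + 75\right) + 18\right) \left(\left(-5\right) \left(-1\right)\right) = \left(152 + 18\right) 5 = 170 \cdot 5 = 850$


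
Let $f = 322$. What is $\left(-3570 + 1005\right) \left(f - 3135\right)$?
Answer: $7215345$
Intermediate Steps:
$\left(-3570 + 1005\right) \left(f - 3135\right) = \left(-3570 + 1005\right) \left(322 - 3135\right) = \left(-2565\right) \left(-2813\right) = 7215345$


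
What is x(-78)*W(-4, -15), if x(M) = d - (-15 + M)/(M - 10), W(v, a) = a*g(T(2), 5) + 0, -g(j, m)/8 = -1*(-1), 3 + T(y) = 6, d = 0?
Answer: -1395/11 ≈ -126.82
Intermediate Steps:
T(y) = 3 (T(y) = -3 + 6 = 3)
g(j, m) = -8 (g(j, m) = -(-8)*(-1) = -8*1 = -8)
W(v, a) = -8*a (W(v, a) = a*(-8) + 0 = -8*a + 0 = -8*a)
x(M) = -(-15 + M)/(-10 + M) (x(M) = 0 - (-15 + M)/(M - 10) = 0 - (-15 + M)/(-10 + M) = -(-15 + M)/(-10 + M))
x(-78)*W(-4, -15) = ((15 - 1*(-78))/(-10 - 78))*(-8*(-15)) = ((15 + 78)/(-88))*120 = -1/88*93*120 = -93/88*120 = -1395/11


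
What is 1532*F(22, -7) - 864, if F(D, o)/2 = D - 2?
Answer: 60416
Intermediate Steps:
F(D, o) = -4 + 2*D (F(D, o) = 2*(D - 2) = 2*(-2 + D) = -4 + 2*D)
1532*F(22, -7) - 864 = 1532*(-4 + 2*22) - 864 = 1532*(-4 + 44) - 864 = 1532*40 - 864 = 61280 - 864 = 60416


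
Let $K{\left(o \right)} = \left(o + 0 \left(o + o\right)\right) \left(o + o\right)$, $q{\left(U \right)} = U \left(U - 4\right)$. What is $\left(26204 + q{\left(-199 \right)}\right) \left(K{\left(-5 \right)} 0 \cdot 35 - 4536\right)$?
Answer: $-302102136$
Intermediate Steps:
$q{\left(U \right)} = U \left(-4 + U\right)$
$K{\left(o \right)} = 2 o^{2}$ ($K{\left(o \right)} = \left(o + 0 \cdot 2 o\right) 2 o = \left(o + 0\right) 2 o = o 2 o = 2 o^{2}$)
$\left(26204 + q{\left(-199 \right)}\right) \left(K{\left(-5 \right)} 0 \cdot 35 - 4536\right) = \left(26204 - 199 \left(-4 - 199\right)\right) \left(2 \left(-5\right)^{2} \cdot 0 \cdot 35 - 4536\right) = \left(26204 - -40397\right) \left(2 \cdot 25 \cdot 0 \cdot 35 - 4536\right) = \left(26204 + 40397\right) \left(50 \cdot 0 \cdot 35 - 4536\right) = 66601 \left(0 \cdot 35 - 4536\right) = 66601 \left(0 - 4536\right) = 66601 \left(-4536\right) = -302102136$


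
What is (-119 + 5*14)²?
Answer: 2401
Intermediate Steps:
(-119 + 5*14)² = (-119 + 70)² = (-49)² = 2401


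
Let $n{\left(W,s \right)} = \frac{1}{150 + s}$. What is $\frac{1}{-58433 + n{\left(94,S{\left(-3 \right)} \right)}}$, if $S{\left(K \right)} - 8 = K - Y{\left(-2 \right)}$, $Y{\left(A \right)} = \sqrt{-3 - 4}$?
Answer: $- \frac{1404261701}{82055214917419} - \frac{i \sqrt{7}}{82055214917419} \approx -1.7114 \cdot 10^{-5} - 3.2244 \cdot 10^{-14} i$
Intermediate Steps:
$Y{\left(A \right)} = i \sqrt{7}$ ($Y{\left(A \right)} = \sqrt{-7} = i \sqrt{7}$)
$S{\left(K \right)} = 8 + K - i \sqrt{7}$ ($S{\left(K \right)} = 8 + \left(K - i \sqrt{7}\right) = 8 + K - i \sqrt{7}$)
$\frac{1}{-58433 + n{\left(94,S{\left(-3 \right)} \right)}} = \frac{1}{-58433 + \frac{1}{150 - \left(-5 + i \sqrt{7}\right)}} = \frac{1}{-58433 + \frac{1}{150 + \left(5 - i \sqrt{7}\right)}} = \frac{1}{-58433 + \frac{1}{155 - i \sqrt{7}}}$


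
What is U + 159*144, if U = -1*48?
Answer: 22848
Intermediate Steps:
U = -48
U + 159*144 = -48 + 159*144 = -48 + 22896 = 22848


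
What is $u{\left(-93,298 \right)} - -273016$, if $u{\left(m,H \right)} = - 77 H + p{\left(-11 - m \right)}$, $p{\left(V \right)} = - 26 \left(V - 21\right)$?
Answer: $248484$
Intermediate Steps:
$p{\left(V \right)} = 546 - 26 V$ ($p{\left(V \right)} = - 26 \left(-21 + V\right) = 546 - 26 V$)
$u{\left(m,H \right)} = 832 - 77 H + 26 m$ ($u{\left(m,H \right)} = - 77 H - \left(-546 + 26 \left(-11 - m\right)\right) = - 77 H + \left(546 + \left(286 + 26 m\right)\right) = - 77 H + \left(832 + 26 m\right) = 832 - 77 H + 26 m$)
$u{\left(-93,298 \right)} - -273016 = \left(832 - 22946 + 26 \left(-93\right)\right) - -273016 = \left(832 - 22946 - 2418\right) + 273016 = -24532 + 273016 = 248484$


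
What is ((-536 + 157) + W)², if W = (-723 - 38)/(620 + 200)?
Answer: 97057794681/672400 ≈ 1.4435e+5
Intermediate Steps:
W = -761/820 ≈ -0.92805
((-536 + 157) + W)² = ((-536 + 157) - 761/820)² = (-379 - 761/820)² = (-311541/820)² = 97057794681/672400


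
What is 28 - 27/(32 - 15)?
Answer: 449/17 ≈ 26.412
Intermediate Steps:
28 - 27/(32 - 15) = 28 - 27/17 = 449/17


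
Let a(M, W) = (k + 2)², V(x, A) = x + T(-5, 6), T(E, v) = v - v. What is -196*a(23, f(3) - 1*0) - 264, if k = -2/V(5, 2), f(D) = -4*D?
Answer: -19144/25 ≈ -765.76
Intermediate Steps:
T(E, v) = 0
V(x, A) = x (V(x, A) = x + 0 = x)
k = -⅖ (k = -2/5 = -2*⅕ = -⅖ ≈ -0.40000)
a(M, W) = 64/25 (a(M, W) = (-⅖ + 2)² = (8/5)² = 64/25)
-196*a(23, f(3) - 1*0) - 264 = -196*64/25 - 264 = -12544/25 - 264 = -19144/25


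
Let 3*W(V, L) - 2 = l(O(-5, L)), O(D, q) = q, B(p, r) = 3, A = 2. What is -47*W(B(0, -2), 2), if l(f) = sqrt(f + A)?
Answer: -188/3 ≈ -62.667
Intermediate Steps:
l(f) = sqrt(2 + f) (l(f) = sqrt(f + 2) = sqrt(2 + f))
W(V, L) = 2/3 + sqrt(2 + L)/3
-47*W(B(0, -2), 2) = -47*(2/3 + sqrt(2 + 2)/3) = -47*(2/3 + sqrt(4)/3) = -47*(2/3 + (1/3)*2) = -47*(2/3 + 2/3) = -47*4/3 = -188/3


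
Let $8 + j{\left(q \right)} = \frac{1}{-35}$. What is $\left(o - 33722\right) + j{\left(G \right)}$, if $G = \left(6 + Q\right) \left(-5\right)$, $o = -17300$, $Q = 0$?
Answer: $- \frac{1786051}{35} \approx -51030.0$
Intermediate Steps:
$G = -30$ ($G = \left(6 + 0\right) \left(-5\right) = 6 \left(-5\right) = -30$)
$j{\left(q \right)} = - \frac{281}{35}$ ($j{\left(q \right)} = -8 + \frac{1}{-35} = -8 - \frac{1}{35} = - \frac{281}{35}$)
$\left(o - 33722\right) + j{\left(G \right)} = \left(-17300 - 33722\right) - \frac{281}{35} = -51022 - \frac{281}{35} = - \frac{1786051}{35}$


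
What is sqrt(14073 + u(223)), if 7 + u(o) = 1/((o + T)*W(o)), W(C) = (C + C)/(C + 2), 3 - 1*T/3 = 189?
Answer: sqrt(12560007230294)/29882 ≈ 118.60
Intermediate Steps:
T = -558 (T = 9 - 3*189 = 9 - 567 = -558)
W(C) = 2*C/(2 + C) (W(C) = (2*C)/(2 + C) = 2*C/(2 + C))
u(o) = -7 + (2 + o)/(2*o*(-558 + o)) (u(o) = -7 + 1/((o - 558)*((2*o/(2 + o)))) = -7 + ((2 + o)/(2*o))/(-558 + o) = -7 + (2 + o)/(2*o*(-558 + o)))
sqrt(14073 + u(223)) = sqrt(14073 + (1/2)*(2 - 14*223**2 + 7813*223)/(223*(-558 + 223))) = sqrt(14073 + (1/2)*(1/223)*(2 - 14*49729 + 1742299)/(-335)) = sqrt(14073 + (1/2)*(1/223)*(-1/335)*(2 - 696206 + 1742299)) = sqrt(14073 + (1/2)*(1/223)*(-1/335)*1046095) = sqrt(14073 - 209219/29882) = sqrt(420320167/29882) = sqrt(12560007230294)/29882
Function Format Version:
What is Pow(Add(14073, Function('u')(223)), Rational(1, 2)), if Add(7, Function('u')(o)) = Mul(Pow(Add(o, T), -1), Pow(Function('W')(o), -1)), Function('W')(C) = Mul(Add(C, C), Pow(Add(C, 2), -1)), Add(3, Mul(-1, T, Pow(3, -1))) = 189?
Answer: Mul(Rational(1, 29882), Pow(12560007230294, Rational(1, 2))) ≈ 118.60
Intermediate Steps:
T = -558 (T = Add(9, Mul(-3, 189)) = Add(9, -567) = -558)
Function('W')(C) = Mul(2, C, Pow(Add(2, C), -1)) (Function('W')(C) = Mul(Mul(2, C), Pow(Add(2, C), -1)) = Mul(2, C, Pow(Add(2, C), -1)))
Function('u')(o) = Add(-7, Mul(Rational(1, 2), Pow(o, -1), Pow(Add(-558, o), -1), Add(2, o))) (Function('u')(o) = Add(-7, Mul(Pow(Add(o, -558), -1), Pow(Mul(2, o, Pow(Add(2, o), -1)), -1))) = Add(-7, Mul(Pow(Add(-558, o), -1), Mul(Rational(1, 2), Pow(o, -1), Add(2, o)))) = Add(-7, Mul(Rational(1, 2), Pow(o, -1), Pow(Add(-558, o), -1), Add(2, o))))
Pow(Add(14073, Function('u')(223)), Rational(1, 2)) = Pow(Add(14073, Mul(Rational(1, 2), Pow(223, -1), Pow(Add(-558, 223), -1), Add(2, Mul(-14, Pow(223, 2)), Mul(7813, 223)))), Rational(1, 2)) = Pow(Add(14073, Mul(Rational(1, 2), Rational(1, 223), Pow(-335, -1), Add(2, Mul(-14, 49729), 1742299))), Rational(1, 2)) = Pow(Add(14073, Mul(Rational(1, 2), Rational(1, 223), Rational(-1, 335), Add(2, -696206, 1742299))), Rational(1, 2)) = Pow(Add(14073, Mul(Rational(1, 2), Rational(1, 223), Rational(-1, 335), 1046095)), Rational(1, 2)) = Pow(Add(14073, Rational(-209219, 29882)), Rational(1, 2)) = Pow(Rational(420320167, 29882), Rational(1, 2)) = Mul(Rational(1, 29882), Pow(12560007230294, Rational(1, 2)))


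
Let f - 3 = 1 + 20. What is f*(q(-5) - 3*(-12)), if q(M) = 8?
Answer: 1056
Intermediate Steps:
f = 24 (f = 3 + (1 + 20) = 3 + 21 = 24)
f*(q(-5) - 3*(-12)) = 24*(8 - 3*(-12)) = 24*(8 + 36) = 24*44 = 1056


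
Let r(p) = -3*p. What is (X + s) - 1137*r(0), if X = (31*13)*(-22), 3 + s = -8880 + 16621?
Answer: -1128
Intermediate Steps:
s = 7738 (s = -3 + (-8880 + 16621) = -3 + 7741 = 7738)
X = -8866 (X = 403*(-22) = -8866)
(X + s) - 1137*r(0) = (-8866 + 7738) - (-3411)*0 = -1128 - 1137*0 = -1128 + 0 = -1128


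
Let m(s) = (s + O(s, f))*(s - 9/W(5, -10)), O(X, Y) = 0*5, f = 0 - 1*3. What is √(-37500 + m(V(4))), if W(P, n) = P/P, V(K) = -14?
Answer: I*√37178 ≈ 192.82*I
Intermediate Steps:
W(P, n) = 1
f = -3 (f = 0 - 3 = -3)
O(X, Y) = 0
m(s) = s*(-9 + s) (m(s) = (s + 0)*(s - 9/1) = s*(s - 9*1) = s*(s - 9) = s*(-9 + s))
√(-37500 + m(V(4))) = √(-37500 - 14*(-9 - 14)) = √(-37500 - 14*(-23)) = √(-37500 + 322) = √(-37178) = I*√37178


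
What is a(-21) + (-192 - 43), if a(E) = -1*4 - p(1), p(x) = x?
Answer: -240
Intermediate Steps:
a(E) = -5 (a(E) = -1*4 - 1*1 = -4 - 1 = -5)
a(-21) + (-192 - 43) = -5 + (-192 - 43) = -5 - 235 = -240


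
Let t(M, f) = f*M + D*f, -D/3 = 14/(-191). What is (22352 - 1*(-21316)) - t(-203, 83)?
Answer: 11555261/191 ≈ 60499.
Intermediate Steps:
D = 42/191 (D = -42/(-191) = -42*(-1)/191 = -3*(-14/191) = 42/191 ≈ 0.21990)
t(M, f) = 42*f/191 + M*f (t(M, f) = f*M + 42*f/191 = M*f + 42*f/191 = 42*f/191 + M*f)
(22352 - 1*(-21316)) - t(-203, 83) = (22352 - 1*(-21316)) - 83*(42 + 191*(-203))/191 = (22352 + 21316) - 83*(42 - 38773)/191 = 43668 - 83*(-38731)/191 = 43668 - 1*(-3214673/191) = 43668 + 3214673/191 = 11555261/191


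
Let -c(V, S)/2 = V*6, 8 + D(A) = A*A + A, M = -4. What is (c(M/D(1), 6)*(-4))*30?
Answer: 960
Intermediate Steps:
D(A) = -8 + A + A² (D(A) = -8 + (A*A + A) = -8 + (A² + A) = -8 + (A + A²) = -8 + A + A²)
c(V, S) = -12*V (c(V, S) = -2*V*6 = -12*V)
(c(M/D(1), 6)*(-4))*30 = (-(-48)/(-8 + 1 + 1²)*(-4))*30 = (-(-48)/(-8 + 1 + 1)*(-4))*30 = (-(-48)/(-6)*(-4))*30 = (-(-48)*(-1)/6*(-4))*30 = (-12*⅔*(-4))*30 = -8*(-4)*30 = 32*30 = 960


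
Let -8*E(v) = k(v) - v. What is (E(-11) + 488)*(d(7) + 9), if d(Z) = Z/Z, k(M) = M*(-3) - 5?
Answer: 19325/4 ≈ 4831.3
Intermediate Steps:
k(M) = -5 - 3*M (k(M) = -3*M - 5 = -5 - 3*M)
d(Z) = 1
E(v) = 5/8 + v/2 (E(v) = -((-5 - 3*v) - v)/8 = -(-5 - 4*v)/8 = 5/8 + v/2)
(E(-11) + 488)*(d(7) + 9) = ((5/8 + (1/2)*(-11)) + 488)*(1 + 9) = ((5/8 - 11/2) + 488)*10 = (-39/8 + 488)*10 = (3865/8)*10 = 19325/4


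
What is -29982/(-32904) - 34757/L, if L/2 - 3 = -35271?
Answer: 45256315/32234952 ≈ 1.4040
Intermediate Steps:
L = -70536 (L = 6 + 2*(-35271) = 6 - 70542 = -70536)
-29982/(-32904) - 34757/L = -29982/(-32904) - 34757/(-70536) = -29982*(-1/32904) - 34757*(-1/70536) = 4997/5484 + 34757/70536 = 45256315/32234952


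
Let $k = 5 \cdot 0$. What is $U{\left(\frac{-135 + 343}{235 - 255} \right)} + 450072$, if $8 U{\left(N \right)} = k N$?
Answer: $450072$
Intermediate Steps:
$k = 0$
$U{\left(N \right)} = 0$ ($U{\left(N \right)} = \frac{0 N}{8} = \frac{1}{8} \cdot 0 = 0$)
$U{\left(\frac{-135 + 343}{235 - 255} \right)} + 450072 = 0 + 450072 = 450072$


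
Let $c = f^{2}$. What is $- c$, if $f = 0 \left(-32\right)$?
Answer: $0$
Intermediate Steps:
$f = 0$
$c = 0$ ($c = 0^{2} = 0$)
$- c = \left(-1\right) 0 = 0$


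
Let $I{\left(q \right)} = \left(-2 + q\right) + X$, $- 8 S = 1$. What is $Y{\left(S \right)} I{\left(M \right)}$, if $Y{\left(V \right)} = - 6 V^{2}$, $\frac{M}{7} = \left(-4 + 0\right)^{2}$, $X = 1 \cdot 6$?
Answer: $- \frac{87}{8} \approx -10.875$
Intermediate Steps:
$X = 6$
$S = - \frac{1}{8}$ ($S = \left(- \frac{1}{8}\right) 1 = - \frac{1}{8} \approx -0.125$)
$M = 112$ ($M = 7 \left(-4 + 0\right)^{2} = 7 \left(-4\right)^{2} = 7 \cdot 16 = 112$)
$I{\left(q \right)} = 4 + q$ ($I{\left(q \right)} = \left(-2 + q\right) + 6 = 4 + q$)
$Y{\left(S \right)} I{\left(M \right)} = - 6 \left(- \frac{1}{8}\right)^{2} \left(4 + 112\right) = \left(-6\right) \frac{1}{64} \cdot 116 = \left(- \frac{3}{32}\right) 116 = - \frac{87}{8}$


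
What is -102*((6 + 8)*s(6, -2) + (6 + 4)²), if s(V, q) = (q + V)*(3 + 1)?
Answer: -33048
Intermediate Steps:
s(V, q) = 4*V + 4*q (s(V, q) = (V + q)*4 = 4*V + 4*q)
-102*((6 + 8)*s(6, -2) + (6 + 4)²) = -102*((6 + 8)*(4*6 + 4*(-2)) + (6 + 4)²) = -102*(14*(24 - 8) + 10²) = -102*(14*16 + 100) = -102*(224 + 100) = -102*324 = -33048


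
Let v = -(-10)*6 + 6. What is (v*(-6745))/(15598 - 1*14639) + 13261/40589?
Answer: -18056287831/38924851 ≈ -463.88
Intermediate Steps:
v = 66 (v = -2*(-30) + 6 = 60 + 6 = 66)
(v*(-6745))/(15598 - 1*14639) + 13261/40589 = (66*(-6745))/(15598 - 1*14639) + 13261/40589 = -445170/(15598 - 14639) + 13261*(1/40589) = -445170/959 + 13261/40589 = -18056287831/38924851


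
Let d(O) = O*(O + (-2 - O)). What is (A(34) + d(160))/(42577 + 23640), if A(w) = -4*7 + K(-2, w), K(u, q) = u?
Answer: -350/66217 ≈ -0.0052857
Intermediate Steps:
A(w) = -30 (A(w) = -4*7 - 2 = -28 - 2 = -30)
d(O) = -2*O (d(O) = O*(-2) = -2*O)
(A(34) + d(160))/(42577 + 23640) = (-30 - 2*160)/(42577 + 23640) = (-30 - 320)/66217 = -350*1/66217 = -350/66217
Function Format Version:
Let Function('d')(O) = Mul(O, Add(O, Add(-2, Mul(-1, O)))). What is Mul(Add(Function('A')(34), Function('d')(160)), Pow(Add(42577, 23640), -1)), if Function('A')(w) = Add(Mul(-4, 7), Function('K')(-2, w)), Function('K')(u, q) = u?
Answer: Rational(-350, 66217) ≈ -0.0052857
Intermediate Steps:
Function('A')(w) = -30 (Function('A')(w) = Add(Mul(-4, 7), -2) = Add(-28, -2) = -30)
Function('d')(O) = Mul(-2, O) (Function('d')(O) = Mul(O, -2) = Mul(-2, O))
Mul(Add(Function('A')(34), Function('d')(160)), Pow(Add(42577, 23640), -1)) = Mul(Add(-30, Mul(-2, 160)), Pow(Add(42577, 23640), -1)) = Mul(Add(-30, -320), Pow(66217, -1)) = Mul(-350, Rational(1, 66217)) = Rational(-350, 66217)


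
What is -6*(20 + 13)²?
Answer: -6534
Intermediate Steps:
-6*(20 + 13)² = -6*33² = -6*1089 = -6534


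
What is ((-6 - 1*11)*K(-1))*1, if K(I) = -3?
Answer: 51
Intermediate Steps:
((-6 - 1*11)*K(-1))*1 = ((-6 - 1*11)*(-3))*1 = ((-6 - 11)*(-3))*1 = -17*(-3)*1 = 51*1 = 51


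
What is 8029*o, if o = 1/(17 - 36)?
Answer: -8029/19 ≈ -422.58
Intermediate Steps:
o = -1/19 (o = 1/(-19) = -1/19 ≈ -0.052632)
8029*o = 8029*(-1/19) = -8029/19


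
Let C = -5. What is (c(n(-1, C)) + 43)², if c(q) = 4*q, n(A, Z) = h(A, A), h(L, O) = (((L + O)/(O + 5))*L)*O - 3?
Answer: 841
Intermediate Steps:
h(L, O) = -3 + L*O*(L + O)/(5 + O) (h(L, O) = (((L + O)/(5 + O))*L)*O - 3 = (L*(L + O)/(5 + O))*O - 3 = L*O*(L + O)/(5 + O) - 3 = -3 + L*O*(L + O)/(5 + O))
n(A, Z) = (-15 - 3*A + 2*A³)/(5 + A) (n(A, Z) = (-15 - 3*A + A*A² + A*A²)/(5 + A) = (-15 - 3*A + A³ + A³)/(5 + A) = (-15 - 3*A + 2*A³)/(5 + A))
(c(n(-1, C)) + 43)² = (4*((-15 - 3*(-1) + 2*(-1)³)/(5 - 1)) + 43)² = (4*((-15 + 3 + 2*(-1))/4) + 43)² = (4*((-15 + 3 - 2)/4) + 43)² = (4*((¼)*(-14)) + 43)² = (4*(-7/2) + 43)² = (-14 + 43)² = 29² = 841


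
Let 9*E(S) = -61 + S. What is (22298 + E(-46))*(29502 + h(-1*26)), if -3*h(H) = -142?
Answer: 17780572600/27 ≈ 6.5854e+8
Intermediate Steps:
h(H) = 142/3 (h(H) = -1/3*(-142) = 142/3)
E(S) = -61/9 + S/9 (E(S) = (-61 + S)/9 = -61/9 + S/9)
(22298 + E(-46))*(29502 + h(-1*26)) = (22298 + (-61/9 + (1/9)*(-46)))*(29502 + 142/3) = (22298 + (-61/9 - 46/9))*(88648/3) = (22298 - 107/9)*(88648/3) = (200575/9)*(88648/3) = 17780572600/27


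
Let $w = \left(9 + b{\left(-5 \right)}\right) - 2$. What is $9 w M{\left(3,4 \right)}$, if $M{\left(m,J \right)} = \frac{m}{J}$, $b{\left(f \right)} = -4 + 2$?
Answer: $\frac{135}{4} \approx 33.75$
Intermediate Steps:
$b{\left(f \right)} = -2$
$w = 5$ ($w = \left(9 - 2\right) - 2 = 7 - 2 = 5$)
$9 w M{\left(3,4 \right)} = 9 \cdot 5 \cdot \frac{3}{4} = 45 \cdot 3 \cdot \frac{1}{4} = 45 \cdot \frac{3}{4} = \frac{135}{4}$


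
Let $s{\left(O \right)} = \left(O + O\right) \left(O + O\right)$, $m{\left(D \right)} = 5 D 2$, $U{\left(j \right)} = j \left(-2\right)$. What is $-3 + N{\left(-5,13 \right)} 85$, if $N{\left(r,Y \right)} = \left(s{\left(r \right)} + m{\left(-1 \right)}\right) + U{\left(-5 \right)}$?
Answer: $8497$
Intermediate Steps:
$U{\left(j \right)} = - 2 j$
$m{\left(D \right)} = 10 D$
$s{\left(O \right)} = 4 O^{2}$ ($s{\left(O \right)} = 2 O 2 O = 4 O^{2}$)
$N{\left(r,Y \right)} = 4 r^{2}$ ($N{\left(r,Y \right)} = \left(4 r^{2} + 10 \left(-1\right)\right) - -10 = \left(4 r^{2} - 10\right) + 10 = \left(-10 + 4 r^{2}\right) + 10 = 4 r^{2}$)
$-3 + N{\left(-5,13 \right)} 85 = -3 + 4 \left(-5\right)^{2} \cdot 85 = -3 + 4 \cdot 25 \cdot 85 = -3 + 100 \cdot 85 = -3 + 8500 = 8497$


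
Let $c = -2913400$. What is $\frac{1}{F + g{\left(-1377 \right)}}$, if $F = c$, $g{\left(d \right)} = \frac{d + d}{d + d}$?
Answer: $- \frac{1}{2913399} \approx -3.4324 \cdot 10^{-7}$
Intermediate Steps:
$g{\left(d \right)} = 1$ ($g{\left(d \right)} = \frac{2 d}{2 d} = 2 d \frac{1}{2 d} = 1$)
$F = -2913400$
$\frac{1}{F + g{\left(-1377 \right)}} = \frac{1}{-2913400 + 1} = \frac{1}{-2913399} = - \frac{1}{2913399}$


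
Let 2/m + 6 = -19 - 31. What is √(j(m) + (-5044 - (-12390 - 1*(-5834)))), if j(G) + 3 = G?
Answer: √295757/14 ≈ 38.845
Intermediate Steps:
m = -1/28 (m = 2/(-6 + (-19 - 31)) = 2/(-6 - 50) = 2/(-56) = 2*(-1/56) = -1/28 ≈ -0.035714)
j(G) = -3 + G
√(j(m) + (-5044 - (-12390 - 1*(-5834)))) = √((-3 - 1/28) + (-5044 - (-12390 - 1*(-5834)))) = √(-85/28 + (-5044 - (-12390 + 5834))) = √(-85/28 + (-5044 - 1*(-6556))) = √(-85/28 + (-5044 + 6556)) = √(-85/28 + 1512) = √(42251/28) = √295757/14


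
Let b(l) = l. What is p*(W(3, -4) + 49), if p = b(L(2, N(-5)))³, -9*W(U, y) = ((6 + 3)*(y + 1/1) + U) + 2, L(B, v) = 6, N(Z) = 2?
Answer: 11112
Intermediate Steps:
W(U, y) = -11/9 - y - U/9 (W(U, y) = -(((6 + 3)*(y + 1/1) + U) + 2)/9 = -((9*(y + 1) + U) + 2)/9 = -((9*(1 + y) + U) + 2)/9 = -(((9 + 9*y) + U) + 2)/9 = -((9 + U + 9*y) + 2)/9 = -(11 + U + 9*y)/9 = -11/9 - y - U/9)
p = 216 (p = 6³ = 216)
p*(W(3, -4) + 49) = 216*((-11/9 - 1*(-4) - ⅑*3) + 49) = 216*((-11/9 + 4 - ⅓) + 49) = 216*(22/9 + 49) = 216*(463/9) = 11112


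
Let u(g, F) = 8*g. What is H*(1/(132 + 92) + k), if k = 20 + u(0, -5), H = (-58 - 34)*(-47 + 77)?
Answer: -1545945/28 ≈ -55212.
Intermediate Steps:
H = -2760 (H = -92*30 = -2760)
k = 20 (k = 20 + 8*0 = 20 + 0 = 20)
H*(1/(132 + 92) + k) = -2760*(1/(132 + 92) + 20) = -2760*(1/224 + 20) = -2760*4481/224 = -1545945/28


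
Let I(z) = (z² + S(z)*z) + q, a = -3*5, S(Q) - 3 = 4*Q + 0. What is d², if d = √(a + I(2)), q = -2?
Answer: 9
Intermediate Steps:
S(Q) = 3 + 4*Q (S(Q) = 3 + (4*Q + 0) = 3 + 4*Q)
a = -15
I(z) = -2 + z² + z*(3 + 4*z) (I(z) = (z² + (3 + 4*z)*z) - 2 = (z² + z*(3 + 4*z)) - 2 = -2 + z² + z*(3 + 4*z))
d = 3 (d = √(-15 + (-2 + 3*2 + 5*2²)) = √(-15 + (-2 + 6 + 5*4)) = √(-15 + (-2 + 6 + 20)) = √(-15 + 24) = √9 = 3)
d² = 3² = 9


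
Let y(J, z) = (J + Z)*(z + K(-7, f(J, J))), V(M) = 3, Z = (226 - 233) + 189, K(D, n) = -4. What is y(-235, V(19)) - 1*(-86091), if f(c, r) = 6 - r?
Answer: 86144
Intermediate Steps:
Z = 182 (Z = -7 + 189 = 182)
y(J, z) = (-4 + z)*(182 + J) (y(J, z) = (J + 182)*(z - 4) = (182 + J)*(-4 + z) = (-4 + z)*(182 + J))
y(-235, V(19)) - 1*(-86091) = (-728 - 4*(-235) + 182*3 - 235*3) - 1*(-86091) = (-728 + 940 + 546 - 705) + 86091 = 53 + 86091 = 86144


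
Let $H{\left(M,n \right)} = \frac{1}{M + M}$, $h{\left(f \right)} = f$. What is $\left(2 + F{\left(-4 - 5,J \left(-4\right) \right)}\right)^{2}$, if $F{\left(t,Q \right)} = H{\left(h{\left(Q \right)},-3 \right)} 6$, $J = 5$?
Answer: $\frac{1369}{400} \approx 3.4225$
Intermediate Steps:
$H{\left(M,n \right)} = \frac{1}{2 M}$
$F{\left(t,Q \right)} = \frac{3}{Q}$ ($F{\left(t,Q \right)} = \frac{1}{2 Q} 6 = \frac{3}{Q}$)
$\left(2 + F{\left(-4 - 5,J \left(-4\right) \right)}\right)^{2} = \left(2 + \frac{3}{5 \left(-4\right)}\right)^{2} = \left(2 + \frac{3}{-20}\right)^{2} = \left(2 + 3 \left(- \frac{1}{20}\right)\right)^{2} = \left(2 - \frac{3}{20}\right)^{2} = \left(\frac{37}{20}\right)^{2} = \frac{1369}{400}$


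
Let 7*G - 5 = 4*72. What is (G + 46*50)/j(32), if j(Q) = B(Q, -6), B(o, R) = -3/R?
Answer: 32786/7 ≈ 4683.7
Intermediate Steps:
j(Q) = ½ (j(Q) = -3/(-6) = -3*(-⅙) = ½)
G = 293/7 (G = 5/7 + (4*72)/7 = 5/7 + (⅐)*288 = 5/7 + 288/7 = 293/7 ≈ 41.857)
(G + 46*50)/j(32) = (293/7 + 46*50)/(½) = (293/7 + 2300)*2 = (16393/7)*2 = 32786/7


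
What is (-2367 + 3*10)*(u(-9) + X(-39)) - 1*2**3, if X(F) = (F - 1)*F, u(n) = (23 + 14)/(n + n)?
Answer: -21845545/6 ≈ -3.6409e+6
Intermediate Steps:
u(n) = 37/(2*n) (u(n) = 37/((2*n)) = 37*(1/(2*n)) = 37/(2*n))
X(F) = F*(-1 + F) (X(F) = (-1 + F)*F = F*(-1 + F))
(-2367 + 3*10)*(u(-9) + X(-39)) - 1*2**3 = (-2367 + 3*10)*((37/2)/(-9) - 39*(-1 - 39)) - 1*2**3 = (-2367 + 30)*((37/2)*(-1/9) - 39*(-40)) - 1*8 = -2337*(-37/18 + 1560) - 8 = -2337*28043/18 - 8 = -21845497/6 - 8 = -21845545/6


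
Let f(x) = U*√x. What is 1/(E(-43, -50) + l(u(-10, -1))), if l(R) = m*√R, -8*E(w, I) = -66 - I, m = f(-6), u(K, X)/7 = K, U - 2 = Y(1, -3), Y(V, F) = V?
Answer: -1/1888 - 3*√105/1888 ≈ -0.016812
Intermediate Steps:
U = 3 (U = 2 + 1 = 3)
u(K, X) = 7*K
f(x) = 3*√x
m = 3*I*√6 (m = 3*√(-6) = 3*(I*√6) = 3*I*√6 ≈ 7.3485*I)
E(w, I) = 33/4 + I/8 (E(w, I) = -(-66 - I)/8 = 33/4 + I/8)
l(R) = 3*I*√6*√R (l(R) = (3*I*√6)*√R = 3*I*√6*√R)
1/(E(-43, -50) + l(u(-10, -1))) = 1/((33/4 + (⅛)*(-50)) + 3*I*√6*√(7*(-10))) = 1/((33/4 - 25/4) + 3*I*√6*√(-70)) = 1/(2 + 3*I*√6*(I*√70)) = 1/(2 - 6*√105)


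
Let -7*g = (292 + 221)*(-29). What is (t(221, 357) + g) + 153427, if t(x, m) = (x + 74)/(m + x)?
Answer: 629366613/4046 ≈ 1.5555e+5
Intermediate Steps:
t(x, m) = (74 + x)/(m + x)
g = 14877/7 (g = -(292 + 221)*(-29)/7 = -513*(-29)/7 = -1/7*(-14877) = 14877/7 ≈ 2125.3)
(t(221, 357) + g) + 153427 = ((74 + 221)/(357 + 221) + 14877/7) + 153427 = (295/578 + 14877/7) + 153427 = 8600971/4046 + 153427 = 629366613/4046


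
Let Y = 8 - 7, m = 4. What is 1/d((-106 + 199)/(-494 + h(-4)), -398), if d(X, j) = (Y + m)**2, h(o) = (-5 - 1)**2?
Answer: 1/25 ≈ 0.040000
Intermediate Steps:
h(o) = 36 (h(o) = (-6)**2 = 36)
Y = 1
d(X, j) = 25 (d(X, j) = (1 + 4)**2 = 5**2 = 25)
1/d((-106 + 199)/(-494 + h(-4)), -398) = 1/25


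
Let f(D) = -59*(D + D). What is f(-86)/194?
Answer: 5074/97 ≈ 52.309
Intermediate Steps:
f(D) = -118*D
f(-86)/194 = -118*(-86)/194 = 10148*(1/194) = 5074/97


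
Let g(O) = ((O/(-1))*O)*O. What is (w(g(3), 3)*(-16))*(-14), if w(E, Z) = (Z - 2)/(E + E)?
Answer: -112/27 ≈ -4.1481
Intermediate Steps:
g(O) = -O³ (g(O) = ((O*(-1))*O)*O = ((-O)*O)*O = (-O²)*O = -O³)
w(E, Z) = (-2 + Z)/(2*E) (w(E, Z) = (-2 + Z)/((2*E)) = (-2 + Z)*(1/(2*E)) = (-2 + Z)/(2*E))
(w(g(3), 3)*(-16))*(-14) = (((-2 + 3)/(2*((-1*3³))))*(-16))*(-14) = (((½)*1/(-1*27))*(-16))*(-14) = (((½)*1/(-27))*(-16))*(-14) = (((½)*(-1/27)*1)*(-16))*(-14) = -1/54*(-16)*(-14) = (8/27)*(-14) = -112/27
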